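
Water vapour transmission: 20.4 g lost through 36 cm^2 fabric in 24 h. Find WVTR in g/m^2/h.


Formula: WVTR = mass_loss / (area * time)
Step 1: Convert area: 36 cm^2 = 0.0036 m^2
Step 2: WVTR = 20.4 g / (0.0036 m^2 * 24 h)
Step 3: WVTR = 20.4 / 0.0864 = 236.1 g/m^2/h

236.1 g/m^2/h


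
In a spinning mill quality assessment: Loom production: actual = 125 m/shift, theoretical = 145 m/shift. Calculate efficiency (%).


Formula: Efficiency% = (Actual output / Theoretical output) * 100
Efficiency% = (125 / 145) * 100
Efficiency% = 0.862069 * 100 = 86.2069% ≈ 86.2%

86.2%


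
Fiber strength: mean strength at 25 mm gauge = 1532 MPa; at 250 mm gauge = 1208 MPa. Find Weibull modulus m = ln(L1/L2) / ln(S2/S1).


Formula: m = ln(L1/L2) / ln(S2/S1)
Step 1: ln(L1/L2) = ln(25/250) = -2.30259
Step 2: S2/S1 = 1208/1532 = 0.78851
Step 3: ln(S2/S1) = ln(0.78851) = -0.23761
Step 4: m = -2.30259 / -0.23761 = 9.69

9.69 (Weibull m)


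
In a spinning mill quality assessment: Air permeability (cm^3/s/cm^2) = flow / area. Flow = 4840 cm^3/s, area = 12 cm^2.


Formula: Air Permeability = Airflow / Test Area
AP = 4840 cm^3/s / 12 cm^2
AP = 403.3 cm^3/s/cm^2

403.3 cm^3/s/cm^2


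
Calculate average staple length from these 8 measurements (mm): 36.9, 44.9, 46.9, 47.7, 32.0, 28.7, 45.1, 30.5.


Formula: Mean = sum of lengths / count
Sum = 36.9 + 44.9 + 46.9 + 47.7 + 32.0 + 28.7 + 45.1 + 30.5
Sum = 312.7 mm
Mean = 312.7 / 8 = 39.09 mm

39.09 mm


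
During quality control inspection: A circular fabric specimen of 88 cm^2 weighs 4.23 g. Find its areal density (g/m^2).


Formula: GSM = mass_g / area_m2
Step 1: Convert area: 88 cm^2 = 88 / 10000 = 0.0088 m^2
Step 2: GSM = 4.23 g / 0.0088 m^2 = 480.7 g/m^2

480.7 g/m^2


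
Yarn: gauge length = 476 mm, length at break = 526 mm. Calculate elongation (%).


Formula: Elongation (%) = ((L_break - L0) / L0) * 100
Step 1: Extension = 526 - 476 = 50 mm
Step 2: Elongation = (50 / 476) * 100
Step 3: Elongation = 0.105042 * 100 = 10.5042% ≈ 10.5%

10.5%


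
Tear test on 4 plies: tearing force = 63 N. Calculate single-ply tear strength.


Formula: Per-ply strength = Total force / Number of plies
Per-ply = 63 N / 4
Per-ply = 15.75 N

15.75 N


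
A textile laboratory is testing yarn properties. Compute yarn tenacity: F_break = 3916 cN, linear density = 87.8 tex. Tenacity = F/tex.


Formula: Tenacity = Breaking force / Linear density
Tenacity = 3916 cN / 87.8 tex
Tenacity = 44.60 cN/tex

44.60 cN/tex


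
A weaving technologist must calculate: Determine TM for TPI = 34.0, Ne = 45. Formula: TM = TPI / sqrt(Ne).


Formula: TM = TPI / sqrt(Ne)
Step 1: sqrt(Ne) = sqrt(45) = 6.7082
Step 2: TM = 34.0 / 6.7082 = 5.07

5.07 TM


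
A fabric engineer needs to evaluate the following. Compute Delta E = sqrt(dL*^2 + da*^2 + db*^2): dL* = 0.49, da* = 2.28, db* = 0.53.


Formula: Delta E = sqrt(dL*^2 + da*^2 + db*^2)
Step 1: dL*^2 = 0.49^2 = 0.2401
Step 2: da*^2 = 2.28^2 = 5.1984
Step 3: db*^2 = 0.53^2 = 0.2809
Step 4: Sum = 0.2401 + 5.1984 + 0.2809 = 5.7194
Step 5: Delta E = sqrt(5.7194) = 2.39

2.39 Delta E


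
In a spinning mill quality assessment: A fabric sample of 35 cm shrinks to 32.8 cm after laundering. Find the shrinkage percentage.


Formula: Shrinkage% = ((L_before - L_after) / L_before) * 100
Step 1: Shrinkage = 35 - 32.8 = 2.2 cm
Step 2: Shrinkage% = (2.2 / 35) * 100
Step 3: Shrinkage% = 0.062857 * 100 = 6.2857% ≈ 6.3%

6.3%


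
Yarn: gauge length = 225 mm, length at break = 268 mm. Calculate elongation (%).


Formula: Elongation (%) = ((L_break - L0) / L0) * 100
Step 1: Extension = 268 - 225 = 43 mm
Step 2: Elongation = (43 / 225) * 100
Step 3: Elongation = 0.191111 * 100 = 19.1111% ≈ 19.1%

19.1%


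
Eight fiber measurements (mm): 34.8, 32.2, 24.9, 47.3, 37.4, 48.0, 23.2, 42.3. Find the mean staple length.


Formula: Mean = sum of lengths / count
Sum = 34.8 + 32.2 + 24.9 + 47.3 + 37.4 + 48.0 + 23.2 + 42.3
Sum = 290.1 mm
Mean = 290.1 / 8 = 36.26 mm

36.26 mm


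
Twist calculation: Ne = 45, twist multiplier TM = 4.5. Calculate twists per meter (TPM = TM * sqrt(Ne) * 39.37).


Formula: TPM = TM * sqrt(Ne) * 39.37
Step 1: sqrt(Ne) = sqrt(45) = 6.7082
Step 2: TM * sqrt(Ne) = 4.5 * 6.7082 = 30.1869
Step 3: TPM = 30.1869 * 39.37 = 1188 twists/m

1188 twists/m


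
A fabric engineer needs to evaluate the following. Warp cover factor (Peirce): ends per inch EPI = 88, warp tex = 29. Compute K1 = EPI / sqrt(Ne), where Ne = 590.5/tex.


Formula: K1 = EPI / sqrt(Ne), with Ne = 590.5 / tex_warp
Step 1: Ne = 590.5 / 29 = 20.362
Step 2: sqrt(Ne) = sqrt(20.362) = 4.5124
Step 3: K1 = 88 / 4.5124 = 19.5

19.5


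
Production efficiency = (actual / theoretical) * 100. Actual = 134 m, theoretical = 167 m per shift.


Formula: Efficiency% = (Actual output / Theoretical output) * 100
Efficiency% = (134 / 167) * 100
Efficiency% = 0.802395 * 100 = 80.2395% ≈ 80.2%

80.2%


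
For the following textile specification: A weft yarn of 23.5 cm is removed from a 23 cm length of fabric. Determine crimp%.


Formula: Crimp% = ((L_yarn - L_fabric) / L_fabric) * 100
Step 1: Extension = 23.5 - 23 = 0.5 cm
Step 2: Crimp% = (0.5 / 23) * 100
Step 3: Crimp% = 0.021739 * 100 = 2.1739% ≈ 2.2%

2.2%


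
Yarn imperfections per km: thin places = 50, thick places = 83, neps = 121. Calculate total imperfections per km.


Formula: Total = thin places + thick places + neps
Total = 50 + 83 + 121
Total = 254 imperfections/km

254 imperfections/km


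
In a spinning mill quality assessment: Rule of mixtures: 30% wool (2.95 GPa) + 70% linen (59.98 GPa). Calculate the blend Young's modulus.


Formula: Blend property = (fraction_A * property_A) + (fraction_B * property_B)
Step 1: Contribution A = 30/100 * 2.95 GPa = 0.885 GPa
Step 2: Contribution B = 70/100 * 59.98 GPa = 41.986 GPa
Step 3: Blend Young's modulus = 0.885 + 41.986 = 42.871 GPa

42.871 GPa


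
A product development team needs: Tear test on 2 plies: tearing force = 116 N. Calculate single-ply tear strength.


Formula: Per-ply strength = Total force / Number of plies
Per-ply = 116 N / 2
Per-ply = 58 N

58 N


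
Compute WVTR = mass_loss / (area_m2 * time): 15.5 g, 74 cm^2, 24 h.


Formula: WVTR = mass_loss / (area * time)
Step 1: Convert area: 74 cm^2 = 0.0074 m^2
Step 2: WVTR = 15.5 g / (0.0074 m^2 * 24 h)
Step 3: WVTR = 15.5 / 0.1776 = 87.3 g/m^2/h

87.3 g/m^2/h


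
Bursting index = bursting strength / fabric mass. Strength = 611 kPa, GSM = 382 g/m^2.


Formula: Bursting Index = Bursting Strength / Fabric GSM
BI = 611 kPa / 382 g/m^2
BI = 1.599 kPa/(g/m^2)

1.599 kPa/(g/m^2)


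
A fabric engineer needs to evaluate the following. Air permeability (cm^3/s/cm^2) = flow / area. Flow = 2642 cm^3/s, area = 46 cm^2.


Formula: Air Permeability = Airflow / Test Area
AP = 2642 cm^3/s / 46 cm^2
AP = 57.4 cm^3/s/cm^2

57.4 cm^3/s/cm^2


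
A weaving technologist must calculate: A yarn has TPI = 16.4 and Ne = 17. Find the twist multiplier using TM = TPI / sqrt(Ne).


Formula: TM = TPI / sqrt(Ne)
Step 1: sqrt(Ne) = sqrt(17) = 4.1231
Step 2: TM = 16.4 / 4.1231 = 3.98

3.98 TM


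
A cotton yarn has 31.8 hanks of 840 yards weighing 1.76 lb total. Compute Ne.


Formula: Ne = hanks / mass_lb
Substituting: Ne = 31.8 / 1.76
Ne = 18.1

18.1 Ne


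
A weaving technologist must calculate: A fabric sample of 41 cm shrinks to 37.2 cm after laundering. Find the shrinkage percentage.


Formula: Shrinkage% = ((L_before - L_after) / L_before) * 100
Step 1: Shrinkage = 41 - 37.2 = 3.8 cm
Step 2: Shrinkage% = (3.8 / 41) * 100
Step 3: Shrinkage% = 0.092683 * 100 = 9.2683% ≈ 9.3%

9.3%


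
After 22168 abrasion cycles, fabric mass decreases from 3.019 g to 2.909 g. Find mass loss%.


Formula: Mass loss% = ((m_before - m_after) / m_before) * 100
Step 1: Mass loss = 3.019 - 2.909 = 0.11 g
Step 2: Ratio = 0.11 / 3.019 = 0.0364359
Step 3: Mass loss% = 0.0364359 * 100 = 3.64359% ≈ 3.64%

3.64%


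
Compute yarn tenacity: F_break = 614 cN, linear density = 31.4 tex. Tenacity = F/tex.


Formula: Tenacity = Breaking force / Linear density
Tenacity = 614 cN / 31.4 tex
Tenacity = 19.55 cN/tex

19.55 cN/tex


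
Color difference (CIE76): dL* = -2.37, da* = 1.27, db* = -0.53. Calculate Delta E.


Formula: Delta E = sqrt(dL*^2 + da*^2 + db*^2)
Step 1: dL*^2 = (-2.37)^2 = 5.6169
Step 2: da*^2 = 1.27^2 = 1.6129
Step 3: db*^2 = (-0.53)^2 = 0.2809
Step 4: Sum = 5.6169 + 1.6129 + 0.2809 = 7.5107
Step 5: Delta E = sqrt(7.5107) = 2.74

2.74 Delta E


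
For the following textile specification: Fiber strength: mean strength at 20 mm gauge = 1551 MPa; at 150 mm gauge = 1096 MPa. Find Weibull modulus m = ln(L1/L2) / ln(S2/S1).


Formula: m = ln(L1/L2) / ln(S2/S1)
Step 1: ln(L1/L2) = ln(20/150) = -2.01490
Step 2: S2/S1 = 1096/1551 = 0.70664
Step 3: ln(S2/S1) = ln(0.70664) = -0.34723
Step 4: m = -2.01490 / -0.34723 = 5.80

5.80 (Weibull m)


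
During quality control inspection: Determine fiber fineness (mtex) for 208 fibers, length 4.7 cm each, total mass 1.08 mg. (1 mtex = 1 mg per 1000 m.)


Formula: fineness (mtex) = mass (mg) / total length (km) = (mass_mg / total_length_m) * 1000
Step 1: Convert fiber length: 4.7 cm = 0.047 m
Step 2: Total fiber length = 208 * 0.047 = 9.776 m
Step 3: Linear density = 1.08 mg / 9.776 m = 0.1105 mg/m
Step 4: fineness = 0.1105 * 1000 = 110.5 mtex

110.5 mtex


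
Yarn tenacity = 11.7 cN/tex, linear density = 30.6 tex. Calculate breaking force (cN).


Formula: Breaking force = Tenacity * Linear density
F = 11.7 cN/tex * 30.6 tex
F = 358.02 cN

358.02 cN


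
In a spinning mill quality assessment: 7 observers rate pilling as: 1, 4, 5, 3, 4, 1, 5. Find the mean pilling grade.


Formula: Mean = sum / count
Sum = 1 + 4 + 5 + 3 + 4 + 1 + 5 = 23
Mean = 23 / 7 = 3.3

3.3


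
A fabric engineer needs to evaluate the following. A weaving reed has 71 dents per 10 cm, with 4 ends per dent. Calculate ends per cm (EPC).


Formula: EPC = (dents per 10 cm * ends per dent) / 10
Step 1: Total ends per 10 cm = 71 * 4 = 284
Step 2: EPC = 284 / 10 = 28.4 ends/cm

28.4 ends/cm


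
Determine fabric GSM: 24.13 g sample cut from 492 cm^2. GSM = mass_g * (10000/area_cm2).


Formula: GSM = mass_g / area_m2
Step 1: Convert area: 492 cm^2 = 492 / 10000 = 0.0492 m^2
Step 2: GSM = 24.13 g / 0.0492 m^2 = 490.4 g/m^2

490.4 g/m^2


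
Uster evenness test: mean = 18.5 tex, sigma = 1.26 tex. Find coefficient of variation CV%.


Formula: CV% = (standard deviation / mean) * 100
Step 1: Ratio = 1.26 / 18.5 = 0.068108
Step 2: CV% = 0.068108 * 100 = 6.8108% ≈ 6.8%

6.8%


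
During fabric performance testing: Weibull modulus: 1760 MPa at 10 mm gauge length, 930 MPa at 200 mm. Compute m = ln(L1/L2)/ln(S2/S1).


Formula: m = ln(L1/L2) / ln(S2/S1)
Step 1: ln(L1/L2) = ln(10/200) = -2.99573
Step 2: S2/S1 = 930/1760 = 0.52841
Step 3: ln(S2/S1) = ln(0.52841) = -0.63788
Step 4: m = -2.99573 / -0.63788 = 4.70

4.70 (Weibull m)


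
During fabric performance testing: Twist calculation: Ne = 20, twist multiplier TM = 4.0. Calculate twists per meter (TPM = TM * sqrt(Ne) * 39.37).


Formula: TPM = TM * sqrt(Ne) * 39.37
Step 1: sqrt(Ne) = sqrt(20) = 4.4721
Step 2: TM * sqrt(Ne) = 4.0 * 4.4721 = 17.8884
Step 3: TPM = 17.8884 * 39.37 = 704 twists/m

704 twists/m


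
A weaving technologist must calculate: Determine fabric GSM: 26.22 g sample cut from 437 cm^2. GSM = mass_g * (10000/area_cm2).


Formula: GSM = mass_g / area_m2
Step 1: Convert area: 437 cm^2 = 437 / 10000 = 0.0437 m^2
Step 2: GSM = 26.22 g / 0.0437 m^2 = 600.0 g/m^2

600.0 g/m^2


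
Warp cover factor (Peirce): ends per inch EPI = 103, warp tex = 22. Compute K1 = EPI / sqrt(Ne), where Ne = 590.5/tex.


Formula: K1 = EPI / sqrt(Ne), with Ne = 590.5 / tex_warp
Step 1: Ne = 590.5 / 22 = 26.841
Step 2: sqrt(Ne) = sqrt(26.841) = 5.1808
Step 3: K1 = 103 / 5.1808 = 19.9

19.9


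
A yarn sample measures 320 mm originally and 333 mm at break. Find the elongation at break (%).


Formula: Elongation (%) = ((L_break - L0) / L0) * 100
Step 1: Extension = 333 - 320 = 13 mm
Step 2: Elongation = (13 / 320) * 100
Step 3: Elongation = 0.040625 * 100 = 4.0625% ≈ 4.1%

4.1%


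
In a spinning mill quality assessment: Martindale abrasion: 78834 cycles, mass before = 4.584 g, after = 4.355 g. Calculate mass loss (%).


Formula: Mass loss% = ((m_before - m_after) / m_before) * 100
Step 1: Mass loss = 4.584 - 4.355 = 0.229 g
Step 2: Ratio = 0.229 / 4.584 = 0.0499564
Step 3: Mass loss% = 0.0499564 * 100 = 4.99564% ≈ 5.00%

5.00%


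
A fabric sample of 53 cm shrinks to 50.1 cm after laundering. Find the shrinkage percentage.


Formula: Shrinkage% = ((L_before - L_after) / L_before) * 100
Step 1: Shrinkage = 53 - 50.1 = 2.9 cm
Step 2: Shrinkage% = (2.9 / 53) * 100
Step 3: Shrinkage% = 0.054717 * 100 = 5.4717% ≈ 5.5%

5.5%


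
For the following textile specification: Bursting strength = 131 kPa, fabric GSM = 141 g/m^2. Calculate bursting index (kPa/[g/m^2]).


Formula: Bursting Index = Bursting Strength / Fabric GSM
BI = 131 kPa / 141 g/m^2
BI = 0.929 kPa/(g/m^2)

0.929 kPa/(g/m^2)


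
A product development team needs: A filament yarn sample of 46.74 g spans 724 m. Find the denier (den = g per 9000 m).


Formula: den = (mass_g / length_m) * 9000
Substituting: den = (46.74 / 724) * 9000
Intermediate: 46.74 / 724 = 0.06455801 g/m
den = 0.06455801 * 9000 = 581.0 denier

581.0 denier


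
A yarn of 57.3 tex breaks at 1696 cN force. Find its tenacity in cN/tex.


Formula: Tenacity = Breaking force / Linear density
Tenacity = 1696 cN / 57.3 tex
Tenacity = 29.60 cN/tex

29.60 cN/tex


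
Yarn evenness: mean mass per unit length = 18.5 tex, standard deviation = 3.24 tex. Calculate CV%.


Formula: CV% = (standard deviation / mean) * 100
Step 1: Ratio = 3.24 / 18.5 = 0.175135
Step 2: CV% = 0.175135 * 100 = 17.5135% ≈ 17.5%

17.5%


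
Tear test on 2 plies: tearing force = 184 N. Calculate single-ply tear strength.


Formula: Per-ply strength = Total force / Number of plies
Per-ply = 184 N / 2
Per-ply = 92 N

92 N


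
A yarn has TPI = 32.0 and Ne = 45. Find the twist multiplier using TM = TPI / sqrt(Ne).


Formula: TM = TPI / sqrt(Ne)
Step 1: sqrt(Ne) = sqrt(45) = 6.7082
Step 2: TM = 32.0 / 6.7082 = 4.77

4.77 TM


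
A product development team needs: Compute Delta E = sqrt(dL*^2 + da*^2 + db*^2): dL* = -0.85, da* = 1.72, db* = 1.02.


Formula: Delta E = sqrt(dL*^2 + da*^2 + db*^2)
Step 1: dL*^2 = (-0.85)^2 = 0.7225
Step 2: da*^2 = 1.72^2 = 2.9584
Step 3: db*^2 = 1.02^2 = 1.0404
Step 4: Sum = 0.7225 + 2.9584 + 1.0404 = 4.7213
Step 5: Delta E = sqrt(4.7213) = 2.17

2.17 Delta E


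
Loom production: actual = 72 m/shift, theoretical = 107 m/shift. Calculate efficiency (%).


Formula: Efficiency% = (Actual output / Theoretical output) * 100
Efficiency% = (72 / 107) * 100
Efficiency% = 0.672897 * 100 = 67.2897% ≈ 67.3%

67.3%


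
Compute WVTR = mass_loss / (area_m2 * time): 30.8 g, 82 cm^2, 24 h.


Formula: WVTR = mass_loss / (area * time)
Step 1: Convert area: 82 cm^2 = 0.0082 m^2
Step 2: WVTR = 30.8 g / (0.0082 m^2 * 24 h)
Step 3: WVTR = 30.8 / 0.1968 = 156.5 g/m^2/h

156.5 g/m^2/h


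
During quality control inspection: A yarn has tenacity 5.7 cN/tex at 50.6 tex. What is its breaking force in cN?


Formula: Breaking force = Tenacity * Linear density
F = 5.7 cN/tex * 50.6 tex
F = 288.42 cN

288.42 cN


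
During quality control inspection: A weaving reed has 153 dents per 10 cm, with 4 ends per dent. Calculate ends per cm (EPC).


Formula: EPC = (dents per 10 cm * ends per dent) / 10
Step 1: Total ends per 10 cm = 153 * 4 = 612
Step 2: EPC = 612 / 10 = 61.2 ends/cm

61.2 ends/cm


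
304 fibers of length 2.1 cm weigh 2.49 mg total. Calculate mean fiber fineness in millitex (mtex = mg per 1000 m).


Formula: fineness (mtex) = mass (mg) / total length (km) = (mass_mg / total_length_m) * 1000
Step 1: Convert fiber length: 2.1 cm = 0.021 m
Step 2: Total fiber length = 304 * 0.021 = 6.384 m
Step 3: Linear density = 2.49 mg / 6.384 m = 0.3900 mg/m
Step 4: fineness = 0.3900 * 1000 = 390.0 mtex

390.0 mtex


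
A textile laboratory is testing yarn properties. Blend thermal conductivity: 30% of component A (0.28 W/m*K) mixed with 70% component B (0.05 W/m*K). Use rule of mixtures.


Formula: Blend property = (fraction_A * property_A) + (fraction_B * property_B)
Step 1: Contribution A = 30/100 * 0.28 W/m*K = 0.084 W/m*K
Step 2: Contribution B = 70/100 * 0.05 W/m*K = 0.035 W/m*K
Step 3: Blend thermal conductivity = 0.084 + 0.035 = 0.119 W/m*K

0.119 W/m*K


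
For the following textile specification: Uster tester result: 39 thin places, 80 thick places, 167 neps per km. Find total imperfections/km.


Formula: Total = thin places + thick places + neps
Total = 39 + 80 + 167
Total = 286 imperfections/km

286 imperfections/km


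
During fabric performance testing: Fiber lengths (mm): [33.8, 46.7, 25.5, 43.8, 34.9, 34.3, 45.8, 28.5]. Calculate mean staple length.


Formula: Mean = sum of lengths / count
Sum = 33.8 + 46.7 + 25.5 + 43.8 + 34.9 + 34.3 + 45.8 + 28.5
Sum = 293.3 mm
Mean = 293.3 / 8 = 36.66 mm

36.66 mm


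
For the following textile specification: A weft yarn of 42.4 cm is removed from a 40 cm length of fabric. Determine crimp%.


Formula: Crimp% = ((L_yarn - L_fabric) / L_fabric) * 100
Step 1: Extension = 42.4 - 40 = 2.4 cm
Step 2: Crimp% = (2.4 / 40) * 100
Step 3: Crimp% = 0.06 * 100 = 6.0%

6.0%


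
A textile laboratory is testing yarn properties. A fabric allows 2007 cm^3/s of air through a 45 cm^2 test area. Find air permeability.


Formula: Air Permeability = Airflow / Test Area
AP = 2007 cm^3/s / 45 cm^2
AP = 44.6 cm^3/s/cm^2

44.6 cm^3/s/cm^2


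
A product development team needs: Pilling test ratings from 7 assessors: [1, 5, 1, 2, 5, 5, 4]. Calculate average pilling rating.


Formula: Mean = sum / count
Sum = 1 + 5 + 1 + 2 + 5 + 5 + 4 = 23
Mean = 23 / 7 = 3.3

3.3


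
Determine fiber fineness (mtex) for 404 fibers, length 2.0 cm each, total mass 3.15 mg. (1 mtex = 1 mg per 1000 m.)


Formula: fineness (mtex) = mass (mg) / total length (km) = (mass_mg / total_length_m) * 1000
Step 1: Convert fiber length: 2.0 cm = 0.02 m
Step 2: Total fiber length = 404 * 0.02 = 8.08 m
Step 3: Linear density = 3.15 mg / 8.08 m = 0.3899 mg/m
Step 4: fineness = 0.3899 * 1000 = 389.9 mtex

389.9 mtex


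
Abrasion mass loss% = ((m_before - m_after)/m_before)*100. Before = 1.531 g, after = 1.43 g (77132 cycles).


Formula: Mass loss% = ((m_before - m_after) / m_before) * 100
Step 1: Mass loss = 1.531 - 1.43 = 0.101 g
Step 2: Ratio = 0.101 / 1.531 = 0.06597
Step 3: Mass loss% = 0.06597 * 100 = 6.597% ≈ 6.60%

6.60%


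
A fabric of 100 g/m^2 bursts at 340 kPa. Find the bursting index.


Formula: Bursting Index = Bursting Strength / Fabric GSM
BI = 340 kPa / 100 g/m^2
BI = 3.400 kPa/(g/m^2)

3.400 kPa/(g/m^2)


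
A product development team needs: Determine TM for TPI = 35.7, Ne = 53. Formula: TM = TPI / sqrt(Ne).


Formula: TM = TPI / sqrt(Ne)
Step 1: sqrt(Ne) = sqrt(53) = 7.2801
Step 2: TM = 35.7 / 7.2801 = 4.90

4.90 TM


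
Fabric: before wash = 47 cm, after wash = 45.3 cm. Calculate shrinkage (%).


Formula: Shrinkage% = ((L_before - L_after) / L_before) * 100
Step 1: Shrinkage = 47 - 45.3 = 1.7 cm
Step 2: Shrinkage% = (1.7 / 47) * 100
Step 3: Shrinkage% = 0.03617 * 100 = 3.617% ≈ 3.6%

3.6%


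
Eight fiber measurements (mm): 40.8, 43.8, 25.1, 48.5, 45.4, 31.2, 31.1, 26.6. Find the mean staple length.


Formula: Mean = sum of lengths / count
Sum = 40.8 + 43.8 + 25.1 + 48.5 + 45.4 + 31.2 + 31.1 + 26.6
Sum = 292.5 mm
Mean = 292.5 / 8 = 36.56 mm

36.56 mm


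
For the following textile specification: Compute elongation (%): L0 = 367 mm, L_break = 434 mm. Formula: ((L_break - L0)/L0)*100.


Formula: Elongation (%) = ((L_break - L0) / L0) * 100
Step 1: Extension = 434 - 367 = 67 mm
Step 2: Elongation = (67 / 367) * 100
Step 3: Elongation = 0.182561 * 100 = 18.2561% ≈ 18.3%

18.3%


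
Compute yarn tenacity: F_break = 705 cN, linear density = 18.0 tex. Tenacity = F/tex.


Formula: Tenacity = Breaking force / Linear density
Tenacity = 705 cN / 18.0 tex
Tenacity = 39.17 cN/tex

39.17 cN/tex


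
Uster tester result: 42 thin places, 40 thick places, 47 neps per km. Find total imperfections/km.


Formula: Total = thin places + thick places + neps
Total = 42 + 40 + 47
Total = 129 imperfections/km

129 imperfections/km


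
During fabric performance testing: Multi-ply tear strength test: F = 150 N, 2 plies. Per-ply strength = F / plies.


Formula: Per-ply strength = Total force / Number of plies
Per-ply = 150 N / 2
Per-ply = 75 N

75 N


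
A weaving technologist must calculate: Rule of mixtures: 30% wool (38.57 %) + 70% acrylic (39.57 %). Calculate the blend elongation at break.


Formula: Blend property = (fraction_A * property_A) + (fraction_B * property_B)
Step 1: Contribution A = 30/100 * 38.57 % = 11.571 %
Step 2: Contribution B = 70/100 * 39.57 % = 27.699 %
Step 3: Blend elongation at break = 11.571 + 27.699 = 39.27 %

39.27 %


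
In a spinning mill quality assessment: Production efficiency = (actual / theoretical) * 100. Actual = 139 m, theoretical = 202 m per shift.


Formula: Efficiency% = (Actual output / Theoretical output) * 100
Efficiency% = (139 / 202) * 100
Efficiency% = 0.688119 * 100 = 68.8119% ≈ 68.8%

68.8%


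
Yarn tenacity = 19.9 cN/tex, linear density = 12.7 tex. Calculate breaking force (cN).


Formula: Breaking force = Tenacity * Linear density
F = 19.9 cN/tex * 12.7 tex
F = 252.73 cN

252.73 cN


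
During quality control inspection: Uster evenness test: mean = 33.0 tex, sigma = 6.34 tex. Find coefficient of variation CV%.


Formula: CV% = (standard deviation / mean) * 100
Step 1: Ratio = 6.34 / 33.0 = 0.192121
Step 2: CV% = 0.192121 * 100 = 19.2121% ≈ 19.2%

19.2%


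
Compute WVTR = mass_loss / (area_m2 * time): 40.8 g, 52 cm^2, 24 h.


Formula: WVTR = mass_loss / (area * time)
Step 1: Convert area: 52 cm^2 = 0.0052 m^2
Step 2: WVTR = 40.8 g / (0.0052 m^2 * 24 h)
Step 3: WVTR = 40.8 / 0.1248 = 326.9 g/m^2/h

326.9 g/m^2/h


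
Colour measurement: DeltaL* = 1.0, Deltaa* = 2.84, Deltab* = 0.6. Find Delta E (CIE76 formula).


Formula: Delta E = sqrt(dL*^2 + da*^2 + db*^2)
Step 1: dL*^2 = 1.0^2 = 1.0
Step 2: da*^2 = 2.84^2 = 8.0656
Step 3: db*^2 = 0.6^2 = 0.36
Step 4: Sum = 1.0 + 8.0656 + 0.36 = 9.4256
Step 5: Delta E = sqrt(9.4256) = 3.07

3.07 Delta E


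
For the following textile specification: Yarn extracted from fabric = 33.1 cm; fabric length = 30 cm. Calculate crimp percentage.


Formula: Crimp% = ((L_yarn - L_fabric) / L_fabric) * 100
Step 1: Extension = 33.1 - 30 = 3.1 cm
Step 2: Crimp% = (3.1 / 30) * 100
Step 3: Crimp% = 0.103333 * 100 = 10.3333% ≈ 10.3%

10.3%


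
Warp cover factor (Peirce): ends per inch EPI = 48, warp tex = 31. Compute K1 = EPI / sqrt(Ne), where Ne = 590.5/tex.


Formula: K1 = EPI / sqrt(Ne), with Ne = 590.5 / tex_warp
Step 1: Ne = 590.5 / 31 = 19.048
Step 2: sqrt(Ne) = sqrt(19.048) = 4.3644
Step 3: K1 = 48 / 4.3644 = 11.0

11.0


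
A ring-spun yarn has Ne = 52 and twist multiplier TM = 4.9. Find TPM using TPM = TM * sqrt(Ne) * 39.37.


Formula: TPM = TM * sqrt(Ne) * 39.37
Step 1: sqrt(Ne) = sqrt(52) = 7.2111
Step 2: TM * sqrt(Ne) = 4.9 * 7.2111 = 35.3344
Step 3: TPM = 35.3344 * 39.37 = 1391 twists/m

1391 twists/m


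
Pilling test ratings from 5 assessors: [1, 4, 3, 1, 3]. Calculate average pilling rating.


Formula: Mean = sum / count
Sum = 1 + 4 + 3 + 1 + 3 = 12
Mean = 12 / 5 = 2.4

2.4


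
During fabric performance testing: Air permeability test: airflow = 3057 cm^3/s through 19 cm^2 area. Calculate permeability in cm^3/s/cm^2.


Formula: Air Permeability = Airflow / Test Area
AP = 3057 cm^3/s / 19 cm^2
AP = 160.9 cm^3/s/cm^2

160.9 cm^3/s/cm^2


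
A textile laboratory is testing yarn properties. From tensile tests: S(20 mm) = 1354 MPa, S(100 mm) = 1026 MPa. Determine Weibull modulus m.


Formula: m = ln(L1/L2) / ln(S2/S1)
Step 1: ln(L1/L2) = ln(20/100) = -1.60944
Step 2: S2/S1 = 1026/1354 = 0.75775
Step 3: ln(S2/S1) = ln(0.75775) = -0.27740
Step 4: m = -1.60944 / -0.27740 = 5.80

5.80 (Weibull m)


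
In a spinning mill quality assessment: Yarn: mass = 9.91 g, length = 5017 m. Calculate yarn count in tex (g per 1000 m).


Formula: Tex = (mass_g / length_m) * 1000
Substituting: Tex = (9.91 / 5017) * 1000
Intermediate: 9.91 / 5017 = 0.00197528 g/m
Tex = 0.00197528 * 1000 = 1.98 tex

1.98 tex


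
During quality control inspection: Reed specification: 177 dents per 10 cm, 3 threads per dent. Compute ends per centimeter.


Formula: EPC = (dents per 10 cm * ends per dent) / 10
Step 1: Total ends per 10 cm = 177 * 3 = 531
Step 2: EPC = 531 / 10 = 53.1 ends/cm

53.1 ends/cm


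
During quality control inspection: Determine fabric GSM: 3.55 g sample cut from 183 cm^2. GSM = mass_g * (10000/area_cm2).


Formula: GSM = mass_g / area_m2
Step 1: Convert area: 183 cm^2 = 183 / 10000 = 0.0183 m^2
Step 2: GSM = 3.55 g / 0.0183 m^2 = 194.0 g/m^2

194.0 g/m^2


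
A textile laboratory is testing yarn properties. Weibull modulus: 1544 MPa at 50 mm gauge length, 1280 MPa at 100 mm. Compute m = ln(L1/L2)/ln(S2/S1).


Formula: m = ln(L1/L2) / ln(S2/S1)
Step 1: ln(L1/L2) = ln(50/100) = -0.69315
Step 2: S2/S1 = 1280/1544 = 0.82902
Step 3: ln(S2/S1) = ln(0.82902) = -0.18751
Step 4: m = -0.69315 / -0.18751 = 3.70

3.70 (Weibull m)


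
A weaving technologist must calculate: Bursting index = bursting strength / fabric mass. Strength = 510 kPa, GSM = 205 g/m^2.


Formula: Bursting Index = Bursting Strength / Fabric GSM
BI = 510 kPa / 205 g/m^2
BI = 2.488 kPa/(g/m^2)

2.488 kPa/(g/m^2)


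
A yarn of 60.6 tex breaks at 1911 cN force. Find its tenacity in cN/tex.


Formula: Tenacity = Breaking force / Linear density
Tenacity = 1911 cN / 60.6 tex
Tenacity = 31.53 cN/tex

31.53 cN/tex


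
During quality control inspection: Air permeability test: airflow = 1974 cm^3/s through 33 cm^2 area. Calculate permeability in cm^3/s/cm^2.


Formula: Air Permeability = Airflow / Test Area
AP = 1974 cm^3/s / 33 cm^2
AP = 59.8 cm^3/s/cm^2

59.8 cm^3/s/cm^2


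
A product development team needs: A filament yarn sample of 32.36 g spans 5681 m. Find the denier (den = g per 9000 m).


Formula: den = (mass_g / length_m) * 9000
Substituting: den = (32.36 / 5681) * 9000
Intermediate: 32.36 / 5681 = 0.00569618 g/m
den = 0.00569618 * 9000 = 51.3 denier

51.3 denier


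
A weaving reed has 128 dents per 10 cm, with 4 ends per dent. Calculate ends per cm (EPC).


Formula: EPC = (dents per 10 cm * ends per dent) / 10
Step 1: Total ends per 10 cm = 128 * 4 = 512
Step 2: EPC = 512 / 10 = 51.2 ends/cm

51.2 ends/cm


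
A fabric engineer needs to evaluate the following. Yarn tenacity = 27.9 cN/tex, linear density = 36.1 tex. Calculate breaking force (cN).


Formula: Breaking force = Tenacity * Linear density
F = 27.9 cN/tex * 36.1 tex
F = 1007.19 cN

1007.19 cN


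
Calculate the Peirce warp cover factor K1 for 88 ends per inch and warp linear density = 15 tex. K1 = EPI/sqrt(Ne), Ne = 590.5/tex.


Formula: K1 = EPI / sqrt(Ne), with Ne = 590.5 / tex_warp
Step 1: Ne = 590.5 / 15 = 39.367
Step 2: sqrt(Ne) = sqrt(39.367) = 6.2743
Step 3: K1 = 88 / 6.2743 = 14.0

14.0


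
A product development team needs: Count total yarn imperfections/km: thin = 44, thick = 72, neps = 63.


Formula: Total = thin places + thick places + neps
Total = 44 + 72 + 63
Total = 179 imperfections/km

179 imperfections/km


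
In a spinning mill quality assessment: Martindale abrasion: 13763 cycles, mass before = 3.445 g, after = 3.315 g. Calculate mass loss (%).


Formula: Mass loss% = ((m_before - m_after) / m_before) * 100
Step 1: Mass loss = 3.445 - 3.315 = 0.13 g
Step 2: Ratio = 0.13 / 3.445 = 0.0377358
Step 3: Mass loss% = 0.0377358 * 100 = 3.77358% ≈ 3.77%

3.77%


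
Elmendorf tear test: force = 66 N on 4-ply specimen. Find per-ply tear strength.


Formula: Per-ply strength = Total force / Number of plies
Per-ply = 66 N / 4
Per-ply = 16.5 N

16.5 N


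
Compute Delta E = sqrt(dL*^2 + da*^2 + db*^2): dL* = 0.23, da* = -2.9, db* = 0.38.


Formula: Delta E = sqrt(dL*^2 + da*^2 + db*^2)
Step 1: dL*^2 = 0.23^2 = 0.0529
Step 2: da*^2 = (-2.9)^2 = 8.41
Step 3: db*^2 = 0.38^2 = 0.1444
Step 4: Sum = 0.0529 + 8.41 + 0.1444 = 8.6073
Step 5: Delta E = sqrt(8.6073) = 2.93

2.93 Delta E


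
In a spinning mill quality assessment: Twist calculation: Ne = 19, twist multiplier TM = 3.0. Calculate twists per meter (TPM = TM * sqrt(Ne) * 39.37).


Formula: TPM = TM * sqrt(Ne) * 39.37
Step 1: sqrt(Ne) = sqrt(19) = 4.3589
Step 2: TM * sqrt(Ne) = 3.0 * 4.3589 = 13.0767
Step 3: TPM = 13.0767 * 39.37 = 515 twists/m

515 twists/m


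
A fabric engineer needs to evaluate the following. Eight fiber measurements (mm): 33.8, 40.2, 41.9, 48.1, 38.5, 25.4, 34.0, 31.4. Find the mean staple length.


Formula: Mean = sum of lengths / count
Sum = 33.8 + 40.2 + 41.9 + 48.1 + 38.5 + 25.4 + 34.0 + 31.4
Sum = 293.3 mm
Mean = 293.3 / 8 = 36.66 mm

36.66 mm


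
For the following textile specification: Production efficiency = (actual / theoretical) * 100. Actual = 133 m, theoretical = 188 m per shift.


Formula: Efficiency% = (Actual output / Theoretical output) * 100
Efficiency% = (133 / 188) * 100
Efficiency% = 0.707447 * 100 = 70.7447% ≈ 70.7%

70.7%


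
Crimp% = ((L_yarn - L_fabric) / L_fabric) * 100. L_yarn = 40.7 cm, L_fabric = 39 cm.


Formula: Crimp% = ((L_yarn - L_fabric) / L_fabric) * 100
Step 1: Extension = 40.7 - 39 = 1.7 cm
Step 2: Crimp% = (1.7 / 39) * 100
Step 3: Crimp% = 0.04359 * 100 = 4.359% ≈ 4.4%

4.4%


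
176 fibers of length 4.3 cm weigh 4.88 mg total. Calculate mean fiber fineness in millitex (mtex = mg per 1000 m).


Formula: fineness (mtex) = mass (mg) / total length (km) = (mass_mg / total_length_m) * 1000
Step 1: Convert fiber length: 4.3 cm = 0.043 m
Step 2: Total fiber length = 176 * 0.043 = 7.568 m
Step 3: Linear density = 4.88 mg / 7.568 m = 0.6448 mg/m
Step 4: fineness = 0.6448 * 1000 = 644.8 mtex

644.8 mtex


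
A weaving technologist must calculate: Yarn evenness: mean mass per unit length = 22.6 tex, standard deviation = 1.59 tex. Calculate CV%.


Formula: CV% = (standard deviation / mean) * 100
Step 1: Ratio = 1.59 / 22.6 = 0.070354
Step 2: CV% = 0.070354 * 100 = 7.0354% ≈ 7.0%

7.0%


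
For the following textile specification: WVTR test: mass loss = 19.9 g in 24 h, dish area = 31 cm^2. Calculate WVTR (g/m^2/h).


Formula: WVTR = mass_loss / (area * time)
Step 1: Convert area: 31 cm^2 = 0.0031 m^2
Step 2: WVTR = 19.9 g / (0.0031 m^2 * 24 h)
Step 3: WVTR = 19.9 / 0.0744 = 267.5 g/m^2/h

267.5 g/m^2/h


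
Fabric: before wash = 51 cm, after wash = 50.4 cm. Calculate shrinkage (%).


Formula: Shrinkage% = ((L_before - L_after) / L_before) * 100
Step 1: Shrinkage = 51 - 50.4 = 0.6 cm
Step 2: Shrinkage% = (0.6 / 51) * 100
Step 3: Shrinkage% = 0.011765 * 100 = 1.1765% ≈ 1.2%

1.2%


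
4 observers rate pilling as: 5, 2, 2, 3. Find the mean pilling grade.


Formula: Mean = sum / count
Sum = 5 + 2 + 2 + 3 = 12
Mean = 12 / 4 = 3.0

3.0


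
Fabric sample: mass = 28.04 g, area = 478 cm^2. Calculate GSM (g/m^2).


Formula: GSM = mass_g / area_m2
Step 1: Convert area: 478 cm^2 = 478 / 10000 = 0.0478 m^2
Step 2: GSM = 28.04 g / 0.0478 m^2 = 586.6 g/m^2

586.6 g/m^2


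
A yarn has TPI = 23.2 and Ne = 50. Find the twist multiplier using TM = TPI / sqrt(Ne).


Formula: TM = TPI / sqrt(Ne)
Step 1: sqrt(Ne) = sqrt(50) = 7.0711
Step 2: TM = 23.2 / 7.0711 = 3.28

3.28 TM


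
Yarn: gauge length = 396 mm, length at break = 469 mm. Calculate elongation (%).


Formula: Elongation (%) = ((L_break - L0) / L0) * 100
Step 1: Extension = 469 - 396 = 73 mm
Step 2: Elongation = (73 / 396) * 100
Step 3: Elongation = 0.184343 * 100 = 18.4343% ≈ 18.4%

18.4%


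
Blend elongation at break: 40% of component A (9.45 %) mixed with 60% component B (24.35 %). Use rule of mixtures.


Formula: Blend property = (fraction_A * property_A) + (fraction_B * property_B)
Step 1: Contribution A = 40/100 * 9.45 % = 3.78 %
Step 2: Contribution B = 60/100 * 24.35 % = 14.61 %
Step 3: Blend elongation at break = 3.78 + 14.61 = 18.39 %

18.39 %


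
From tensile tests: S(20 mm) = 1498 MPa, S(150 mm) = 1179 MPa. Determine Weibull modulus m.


Formula: m = ln(L1/L2) / ln(S2/S1)
Step 1: ln(L1/L2) = ln(20/150) = -2.01490
Step 2: S2/S1 = 1179/1498 = 0.78705
Step 3: ln(S2/S1) = ln(0.78705) = -0.23946
Step 4: m = -2.01490 / -0.23946 = 8.41

8.41 (Weibull m)


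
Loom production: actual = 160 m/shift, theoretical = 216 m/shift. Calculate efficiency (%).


Formula: Efficiency% = (Actual output / Theoretical output) * 100
Efficiency% = (160 / 216) * 100
Efficiency% = 0.740741 * 100 = 74.0741% ≈ 74.1%

74.1%


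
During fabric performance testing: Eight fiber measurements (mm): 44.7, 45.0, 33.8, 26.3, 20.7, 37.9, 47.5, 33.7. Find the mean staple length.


Formula: Mean = sum of lengths / count
Sum = 44.7 + 45.0 + 33.8 + 26.3 + 20.7 + 37.9 + 47.5 + 33.7
Sum = 289.6 mm
Mean = 289.6 / 8 = 36.20 mm

36.20 mm


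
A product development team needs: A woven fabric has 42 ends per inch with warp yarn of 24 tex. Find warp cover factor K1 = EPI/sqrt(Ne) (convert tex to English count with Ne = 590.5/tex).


Formula: K1 = EPI / sqrt(Ne), with Ne = 590.5 / tex_warp
Step 1: Ne = 590.5 / 24 = 24.604
Step 2: sqrt(Ne) = sqrt(24.604) = 4.9602
Step 3: K1 = 42 / 4.9602 = 8.5

8.5


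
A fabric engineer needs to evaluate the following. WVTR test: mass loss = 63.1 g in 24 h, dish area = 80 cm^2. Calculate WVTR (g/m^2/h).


Formula: WVTR = mass_loss / (area * time)
Step 1: Convert area: 80 cm^2 = 0.008 m^2
Step 2: WVTR = 63.1 g / (0.008 m^2 * 24 h)
Step 3: WVTR = 63.1 / 0.192 = 328.6 g/m^2/h

328.6 g/m^2/h


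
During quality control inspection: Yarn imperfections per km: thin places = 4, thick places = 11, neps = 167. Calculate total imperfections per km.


Formula: Total = thin places + thick places + neps
Total = 4 + 11 + 167
Total = 182 imperfections/km

182 imperfections/km


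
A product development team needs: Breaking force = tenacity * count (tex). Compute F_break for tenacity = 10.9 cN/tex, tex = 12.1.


Formula: Breaking force = Tenacity * Linear density
F = 10.9 cN/tex * 12.1 tex
F = 131.89 cN

131.89 cN


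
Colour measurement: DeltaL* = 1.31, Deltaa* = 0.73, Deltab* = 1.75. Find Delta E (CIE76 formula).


Formula: Delta E = sqrt(dL*^2 + da*^2 + db*^2)
Step 1: dL*^2 = 1.31^2 = 1.7161
Step 2: da*^2 = 0.73^2 = 0.5329
Step 3: db*^2 = 1.75^2 = 3.0625
Step 4: Sum = 1.7161 + 0.5329 + 3.0625 = 5.3115
Step 5: Delta E = sqrt(5.3115) = 2.3

2.3 Delta E


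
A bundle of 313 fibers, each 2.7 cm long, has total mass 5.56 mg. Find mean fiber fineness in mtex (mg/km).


Formula: fineness (mtex) = mass (mg) / total length (km) = (mass_mg / total_length_m) * 1000
Step 1: Convert fiber length: 2.7 cm = 0.027 m
Step 2: Total fiber length = 313 * 0.027 = 8.451 m
Step 3: Linear density = 5.56 mg / 8.451 m = 0.6579 mg/m
Step 4: fineness = 0.6579 * 1000 = 657.9 mtex

657.9 mtex


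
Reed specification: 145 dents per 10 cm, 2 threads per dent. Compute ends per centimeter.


Formula: EPC = (dents per 10 cm * ends per dent) / 10
Step 1: Total ends per 10 cm = 145 * 2 = 290
Step 2: EPC = 290 / 10 = 29.0 ends/cm

29.0 ends/cm


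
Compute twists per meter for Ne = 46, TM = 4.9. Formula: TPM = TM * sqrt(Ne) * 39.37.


Formula: TPM = TM * sqrt(Ne) * 39.37
Step 1: sqrt(Ne) = sqrt(46) = 6.7823
Step 2: TM * sqrt(Ne) = 4.9 * 6.7823 = 33.2333
Step 3: TPM = 33.2333 * 39.37 = 1308 twists/m

1308 twists/m


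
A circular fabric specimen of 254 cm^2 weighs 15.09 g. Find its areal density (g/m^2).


Formula: GSM = mass_g / area_m2
Step 1: Convert area: 254 cm^2 = 254 / 10000 = 0.0254 m^2
Step 2: GSM = 15.09 g / 0.0254 m^2 = 594.1 g/m^2

594.1 g/m^2


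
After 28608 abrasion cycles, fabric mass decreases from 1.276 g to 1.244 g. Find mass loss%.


Formula: Mass loss% = ((m_before - m_after) / m_before) * 100
Step 1: Mass loss = 1.276 - 1.244 = 0.032 g
Step 2: Ratio = 0.032 / 1.276 = 0.0250784
Step 3: Mass loss% = 0.0250784 * 100 = 2.50784% ≈ 2.51%

2.51%


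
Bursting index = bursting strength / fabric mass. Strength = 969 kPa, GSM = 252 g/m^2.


Formula: Bursting Index = Bursting Strength / Fabric GSM
BI = 969 kPa / 252 g/m^2
BI = 3.845 kPa/(g/m^2)

3.845 kPa/(g/m^2)


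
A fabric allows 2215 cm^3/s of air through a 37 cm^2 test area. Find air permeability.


Formula: Air Permeability = Airflow / Test Area
AP = 2215 cm^3/s / 37 cm^2
AP = 59.9 cm^3/s/cm^2

59.9 cm^3/s/cm^2


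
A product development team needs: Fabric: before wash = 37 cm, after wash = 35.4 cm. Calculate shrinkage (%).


Formula: Shrinkage% = ((L_before - L_after) / L_before) * 100
Step 1: Shrinkage = 37 - 35.4 = 1.6 cm
Step 2: Shrinkage% = (1.6 / 37) * 100
Step 3: Shrinkage% = 0.043243 * 100 = 4.3243% ≈ 4.3%

4.3%


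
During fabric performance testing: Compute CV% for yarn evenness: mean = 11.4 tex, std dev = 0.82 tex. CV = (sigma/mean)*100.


Formula: CV% = (standard deviation / mean) * 100
Step 1: Ratio = 0.82 / 11.4 = 0.07193
Step 2: CV% = 0.07193 * 100 = 7.193% ≈ 7.2%

7.2%


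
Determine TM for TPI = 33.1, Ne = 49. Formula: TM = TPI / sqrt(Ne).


Formula: TM = TPI / sqrt(Ne)
Step 1: sqrt(Ne) = sqrt(49) = 7
Step 2: TM = 33.1 / 7 = 4.73

4.73 TM


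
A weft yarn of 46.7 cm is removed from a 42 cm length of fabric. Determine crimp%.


Formula: Crimp% = ((L_yarn - L_fabric) / L_fabric) * 100
Step 1: Extension = 46.7 - 42 = 4.7 cm
Step 2: Crimp% = (4.7 / 42) * 100
Step 3: Crimp% = 0.111905 * 100 = 11.1905% ≈ 11.2%

11.2%


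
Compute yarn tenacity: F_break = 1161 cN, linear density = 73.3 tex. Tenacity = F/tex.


Formula: Tenacity = Breaking force / Linear density
Tenacity = 1161 cN / 73.3 tex
Tenacity = 15.84 cN/tex

15.84 cN/tex


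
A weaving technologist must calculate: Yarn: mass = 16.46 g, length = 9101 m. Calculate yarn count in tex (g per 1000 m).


Formula: Tex = (mass_g / length_m) * 1000
Substituting: Tex = (16.46 / 9101) * 1000
Intermediate: 16.46 / 9101 = 0.00180859 g/m
Tex = 0.00180859 * 1000 = 1.81 tex

1.81 tex


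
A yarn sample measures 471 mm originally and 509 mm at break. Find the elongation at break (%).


Formula: Elongation (%) = ((L_break - L0) / L0) * 100
Step 1: Extension = 509 - 471 = 38 mm
Step 2: Elongation = (38 / 471) * 100
Step 3: Elongation = 0.080679 * 100 = 8.0679% ≈ 8.1%

8.1%


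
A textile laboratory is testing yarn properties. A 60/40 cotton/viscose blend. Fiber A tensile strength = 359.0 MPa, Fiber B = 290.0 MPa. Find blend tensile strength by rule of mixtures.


Formula: Blend property = (fraction_A * property_A) + (fraction_B * property_B)
Step 1: Contribution A = 60/100 * 359.0 MPa = 215.4 MPa
Step 2: Contribution B = 40/100 * 290.0 MPa = 116.0 MPa
Step 3: Blend tensile strength = 215.4 + 116.0 = 331.4 MPa

331.4 MPa


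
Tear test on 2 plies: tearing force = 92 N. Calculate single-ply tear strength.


Formula: Per-ply strength = Total force / Number of plies
Per-ply = 92 N / 2
Per-ply = 46 N

46 N


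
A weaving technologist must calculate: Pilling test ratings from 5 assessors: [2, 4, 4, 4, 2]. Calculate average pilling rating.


Formula: Mean = sum / count
Sum = 2 + 4 + 4 + 4 + 2 = 16
Mean = 16 / 5 = 3.2

3.2


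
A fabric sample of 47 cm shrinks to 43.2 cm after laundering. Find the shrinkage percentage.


Formula: Shrinkage% = ((L_before - L_after) / L_before) * 100
Step 1: Shrinkage = 47 - 43.2 = 3.8 cm
Step 2: Shrinkage% = (3.8 / 47) * 100
Step 3: Shrinkage% = 0.080851 * 100 = 8.0851% ≈ 8.1%

8.1%
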